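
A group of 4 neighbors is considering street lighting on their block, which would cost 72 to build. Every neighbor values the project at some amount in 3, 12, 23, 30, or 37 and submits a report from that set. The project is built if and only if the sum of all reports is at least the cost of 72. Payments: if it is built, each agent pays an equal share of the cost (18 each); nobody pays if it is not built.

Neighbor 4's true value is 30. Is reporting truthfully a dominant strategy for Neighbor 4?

No

Consider the case where Neighbor 1 reports 3, Neighbor 2 reports 3 and Neighbor 3 reports 30.
Truthful report 30: project not built, utility 0.
Report 37 instead: project built, pays 18, utility 30 - 18 = 12.
Since 12 > 0, reporting 37 is strictly better here, so truthful reporting is not dominant.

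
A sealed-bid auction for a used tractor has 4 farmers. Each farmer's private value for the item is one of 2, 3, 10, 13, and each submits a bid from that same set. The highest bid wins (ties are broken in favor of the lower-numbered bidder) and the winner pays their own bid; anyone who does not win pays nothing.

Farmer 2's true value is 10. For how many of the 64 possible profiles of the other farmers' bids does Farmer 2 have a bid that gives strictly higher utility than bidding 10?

4

Others bid (2, 2, 2): truth gives 0; bid 3 gives 7 > 0. Violating.
Others bid (2, 2, 3): truth gives 0; bid 3 gives 7 > 0. Violating.
Others bid (2, 3, 2): truth gives 0; bid 3 gives 7 > 0. Violating.
Others bid (2, 3, 3): truth gives 0; bid 3 gives 7 > 0. Violating.
Others bid (2, 2, 10): truth gives 0; no alternative beats it.
Others bid (2, 2, 13): truth gives 0; no alternative beats it.
(Checking all 64 profiles: 4 have a profitable deviation, 60 do not.)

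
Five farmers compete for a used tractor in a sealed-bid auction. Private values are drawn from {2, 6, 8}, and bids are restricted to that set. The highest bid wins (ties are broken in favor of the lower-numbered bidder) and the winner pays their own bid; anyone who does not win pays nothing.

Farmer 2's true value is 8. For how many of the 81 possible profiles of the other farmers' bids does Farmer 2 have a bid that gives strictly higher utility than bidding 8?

Others bid (2, 2, 2, 2): truth gives 0; bid 6 gives 2 > 0. Violating.
Others bid (2, 2, 2, 6): truth gives 0; bid 6 gives 2 > 0. Violating.
Others bid (2, 2, 6, 2): truth gives 0; bid 6 gives 2 > 0. Violating.
Others bid (2, 2, 6, 6): truth gives 0; bid 6 gives 2 > 0. Violating.
Others bid (2, 2, 2, 8): truth gives 0; no alternative beats it.
Others bid (2, 2, 6, 8): truth gives 0; no alternative beats it.
(Checking all 81 profiles: 8 have a profitable deviation, 73 do not.)

8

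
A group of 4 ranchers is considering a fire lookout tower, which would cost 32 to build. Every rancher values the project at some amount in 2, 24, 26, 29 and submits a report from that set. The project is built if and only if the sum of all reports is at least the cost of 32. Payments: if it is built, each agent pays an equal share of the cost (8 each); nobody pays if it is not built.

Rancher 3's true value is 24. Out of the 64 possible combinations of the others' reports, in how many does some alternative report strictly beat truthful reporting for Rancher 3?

1

Others report (2, 2, 2): truth gives 0; report 26 gives 16 > 0. Violating.
Others report (2, 2, 24): truth gives 16; no alternative beats it.
Others report (2, 2, 26): truth gives 16; no alternative beats it.
(Checking all 64 profiles: 1 has a profitable deviation, 63 do not.)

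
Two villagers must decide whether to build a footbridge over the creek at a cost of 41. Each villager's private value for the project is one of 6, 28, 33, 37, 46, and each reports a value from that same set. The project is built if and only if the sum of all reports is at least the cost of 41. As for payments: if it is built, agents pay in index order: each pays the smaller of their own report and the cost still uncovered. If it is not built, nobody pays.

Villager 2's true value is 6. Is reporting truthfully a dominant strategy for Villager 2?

Yes

Check each profile of the others' reports and compare truth against every alternative report.
Others report (28): truth gives 0, best alternative gives -7.
Others report (33): truth gives 0, best alternative gives -2.
Others report (46): truth gives 6, best alternative gives 6.
Others report (37): truth gives 2, best alternative gives 2.
Others report (6): truth gives 0, best alternative gives 0.
In every case the truthful report is at least as good as any alternative, so it is a dominant strategy.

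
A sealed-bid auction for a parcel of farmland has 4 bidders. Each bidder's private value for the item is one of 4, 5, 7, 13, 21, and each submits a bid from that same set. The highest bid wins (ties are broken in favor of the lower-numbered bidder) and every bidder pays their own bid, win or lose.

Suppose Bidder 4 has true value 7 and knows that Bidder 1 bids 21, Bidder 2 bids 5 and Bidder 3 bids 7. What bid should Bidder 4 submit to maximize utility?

4

Bid 4: loses but pays 4, utility -4.
Bid 5: loses but pays 5, utility -5.
Bid 7: loses but pays 7, utility -7.
Bid 13: loses but pays 13, utility -13.
Bid 21: loses but pays 21, utility -21.
The best choice is 4 with utility -4.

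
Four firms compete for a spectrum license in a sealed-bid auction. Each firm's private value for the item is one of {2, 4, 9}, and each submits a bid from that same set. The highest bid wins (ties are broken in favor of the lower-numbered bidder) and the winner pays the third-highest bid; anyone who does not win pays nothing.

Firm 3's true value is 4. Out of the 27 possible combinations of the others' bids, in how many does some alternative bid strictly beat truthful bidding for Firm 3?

3

Others bid (2, 2, 9): truth gives 0; bid 9 gives 2 > 0. Violating.
Others bid (2, 4, 2): truth gives 0; bid 9 gives 2 > 0. Violating.
Others bid (4, 2, 2): truth gives 0; bid 9 gives 2 > 0. Violating.
Others bid (2, 2, 2): truth gives 2; no alternative beats it.
Others bid (2, 2, 4): truth gives 2; no alternative beats it.
(Checking all 27 profiles: 3 have a profitable deviation, 24 do not.)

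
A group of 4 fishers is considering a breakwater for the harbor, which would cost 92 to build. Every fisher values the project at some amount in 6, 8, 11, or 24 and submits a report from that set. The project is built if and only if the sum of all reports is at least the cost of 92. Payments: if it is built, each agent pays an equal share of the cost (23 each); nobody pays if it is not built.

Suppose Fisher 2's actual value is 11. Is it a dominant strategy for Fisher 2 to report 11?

Check each profile of the others' reports and compare truth against every alternative report.
Others report (6, 6, 6): truth gives 0, best alternative gives 0.
Others report (6, 6, 8): truth gives 0, best alternative gives 0.
Others report (6, 6, 11): truth gives 0, best alternative gives 0.
Others report (6, 6, 24): truth gives 0, best alternative gives 0.
Others report (6, 8, 6): truth gives 0, best alternative gives 0.
Others report (6, 8, 8): truth gives 0, best alternative gives 0.
(Remaining 58 profiles checked similarly; truth is weakly best in each.)
In every case the truthful report is at least as good as any alternative, so it is a dominant strategy.

Yes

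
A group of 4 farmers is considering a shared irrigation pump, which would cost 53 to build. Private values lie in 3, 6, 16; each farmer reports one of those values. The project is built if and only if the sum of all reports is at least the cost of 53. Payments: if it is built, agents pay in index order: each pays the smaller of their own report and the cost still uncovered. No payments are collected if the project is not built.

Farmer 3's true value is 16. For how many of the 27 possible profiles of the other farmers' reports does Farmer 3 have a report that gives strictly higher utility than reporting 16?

1

Others report (16, 16, 16): truth gives 0; report 6 gives 10 > 0. Violating.
Others report (3, 3, 3): truth gives 0; no alternative beats it.
Others report (3, 3, 6): truth gives 0; no alternative beats it.
(Checking all 27 profiles: 1 has a profitable deviation, 26 do not.)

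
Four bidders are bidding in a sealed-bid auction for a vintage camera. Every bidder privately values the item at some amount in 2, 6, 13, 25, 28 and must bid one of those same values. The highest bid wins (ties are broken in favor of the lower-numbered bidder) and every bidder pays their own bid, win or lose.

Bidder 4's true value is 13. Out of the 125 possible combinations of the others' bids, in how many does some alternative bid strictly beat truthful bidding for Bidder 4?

118

Others bid (2, 2, 2): truth gives 0; bid 6 gives 7 > 0. Violating.
Others bid (2, 2, 13): truth gives -13; bid 2 gives -2 > -13. Violating.
Others bid (2, 2, 25): truth gives -13; bid 2 gives -2 > -13. Violating.
Others bid (2, 2, 28): truth gives -13; bid 2 gives -2 > -13. Violating.
Others bid (2, 2, 6): truth gives 0; no alternative beats it.
Others bid (2, 6, 2): truth gives 0; no alternative beats it.
(Checking all 125 profiles: 118 have a profitable deviation, 7 do not.)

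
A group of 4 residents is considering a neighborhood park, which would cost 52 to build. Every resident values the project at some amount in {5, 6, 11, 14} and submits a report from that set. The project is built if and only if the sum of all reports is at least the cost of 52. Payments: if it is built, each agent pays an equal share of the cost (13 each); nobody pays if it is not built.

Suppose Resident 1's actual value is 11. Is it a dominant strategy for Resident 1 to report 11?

Consider the case where Resident 2 reports 14, Resident 3 reports 14 and Resident 4 reports 14.
Truthful report 11: project built, pays 13, utility 11 - 13 = -2.
Report 5 instead: project not built, utility 0.
Since 0 > -2, reporting 5 is strictly better here, so truthful reporting is not dominant.

No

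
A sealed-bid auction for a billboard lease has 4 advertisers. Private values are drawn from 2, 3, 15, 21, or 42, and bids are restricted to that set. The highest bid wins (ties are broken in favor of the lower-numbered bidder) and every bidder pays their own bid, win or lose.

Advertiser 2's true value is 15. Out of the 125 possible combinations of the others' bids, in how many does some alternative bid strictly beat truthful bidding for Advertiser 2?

Others bid (2, 2, 2): truth gives 0; bid 3 gives 12 > 0. Violating.
Others bid (2, 2, 3): truth gives 0; bid 3 gives 12 > 0. Violating.
Others bid (2, 2, 21): truth gives -15; bid 2 gives -2 > -15. Violating.
Others bid (2, 2, 42): truth gives -15; bid 2 gives -2 > -15. Violating.
Others bid (2, 2, 15): truth gives 0; no alternative beats it.
Others bid (2, 3, 15): truth gives 0; no alternative beats it.
(Checking all 125 profiles: 111 have a profitable deviation, 14 do not.)

111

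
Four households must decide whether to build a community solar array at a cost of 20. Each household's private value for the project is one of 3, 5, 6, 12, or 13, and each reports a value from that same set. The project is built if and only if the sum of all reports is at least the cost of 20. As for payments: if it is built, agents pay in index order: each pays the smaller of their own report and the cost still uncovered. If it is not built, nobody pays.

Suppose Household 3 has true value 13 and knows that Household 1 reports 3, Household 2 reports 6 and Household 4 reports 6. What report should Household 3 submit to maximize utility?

Report 3: project not built, utility 0.
Report 5: project built, pays 5, utility 13 - 5 = 8.
Report 6: project built, pays 6, utility 13 - 6 = 7.
Report 12: project built, pays 11, utility 13 - 11 = 2.
Report 13: project built, pays 11, utility 13 - 11 = 2.
The best choice is 5 with utility 8.

5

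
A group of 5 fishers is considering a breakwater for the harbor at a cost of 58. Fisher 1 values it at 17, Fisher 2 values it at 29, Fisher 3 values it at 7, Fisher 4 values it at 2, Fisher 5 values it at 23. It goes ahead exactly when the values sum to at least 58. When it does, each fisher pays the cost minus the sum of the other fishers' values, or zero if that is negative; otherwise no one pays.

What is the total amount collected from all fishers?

12

Total value 78 ≥ cost 58, so it is built.
Fisher 1: others sum to 61; max(0, 58 - 61) = 0.
Fisher 2: others sum to 49; max(0, 58 - 49) = 9.
Fisher 3: others sum to 71; max(0, 58 - 71) = 0.
Fisher 4: others sum to 76; max(0, 58 - 76) = 0.
Fisher 5: others sum to 55; max(0, 58 - 55) = 3.
Total collected = 0 + 9 + 0 + 0 + 3 = 12.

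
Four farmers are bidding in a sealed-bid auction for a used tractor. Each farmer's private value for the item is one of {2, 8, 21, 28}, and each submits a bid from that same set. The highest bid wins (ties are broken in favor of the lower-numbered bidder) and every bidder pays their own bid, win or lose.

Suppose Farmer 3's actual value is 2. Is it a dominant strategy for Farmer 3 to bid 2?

Yes

Check each profile of the others' bids and compare truth against every alternative bid.
Others bid (2, 2, 21): truth gives -2, best alternative gives -8.
Others bid (2, 2, 28): truth gives -2, best alternative gives -8.
Others bid (2, 8, 2): truth gives -2, best alternative gives -8.
Others bid (2, 8, 8): truth gives -2, best alternative gives -8.
Others bid (2, 8, 21): truth gives -2, best alternative gives -8.
Others bid (2, 8, 28): truth gives -2, best alternative gives -8.
(Remaining 58 profiles checked similarly; truth is weakly best in each.)
In every case the truthful bid is at least as good as any alternative, so it is a dominant strategy.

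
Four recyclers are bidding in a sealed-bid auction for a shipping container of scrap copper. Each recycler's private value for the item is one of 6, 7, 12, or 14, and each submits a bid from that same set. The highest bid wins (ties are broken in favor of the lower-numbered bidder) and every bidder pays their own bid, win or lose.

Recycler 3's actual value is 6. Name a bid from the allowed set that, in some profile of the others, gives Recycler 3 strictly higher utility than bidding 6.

Suppose Recycler 1 bids 6, Recycler 2 bids 6 and Recycler 4 bids 6.
Bid 6: loses but pays 6, utility -6.
Bid 7: wins, pays 7, utility 6 - 7 = -1.
So bidding 7 beats truth here (-1 > -6).

7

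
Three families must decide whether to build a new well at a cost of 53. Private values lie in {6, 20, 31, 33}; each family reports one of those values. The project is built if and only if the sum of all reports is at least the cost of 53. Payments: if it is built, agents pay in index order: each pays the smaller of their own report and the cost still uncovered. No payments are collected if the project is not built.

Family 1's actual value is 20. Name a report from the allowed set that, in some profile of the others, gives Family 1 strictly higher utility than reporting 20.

6

Suppose Family 2 reports 20 and Family 3 reports 31.
Report 20: project built, pays 20, utility 20 - 20 = 0.
Report 6: project built, pays 6, utility 20 - 6 = 14.
So reporting 6 beats truth here (14 > 0).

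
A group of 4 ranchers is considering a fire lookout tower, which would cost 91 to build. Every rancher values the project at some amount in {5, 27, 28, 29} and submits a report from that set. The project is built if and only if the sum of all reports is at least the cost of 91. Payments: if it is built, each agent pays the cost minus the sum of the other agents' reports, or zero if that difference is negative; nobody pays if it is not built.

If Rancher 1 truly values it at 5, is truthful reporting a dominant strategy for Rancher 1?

Yes

Check each profile of the others' reports and compare truth against every alternative report.
Others report (27, 27, 27): truth gives 0, best alternative gives -5.
Others report (27, 27, 28): truth gives 0, best alternative gives -4.
Others report (27, 28, 27): truth gives 0, best alternative gives -4.
Others report (28, 27, 27): truth gives 0, best alternative gives -4.
Others report (27, 27, 29): truth gives 0, best alternative gives -3.
Others report (27, 28, 28): truth gives 0, best alternative gives -3.
(Remaining 58 profiles checked similarly; truth is weakly best in each.)
In every case the truthful report is at least as good as any alternative, so it is a dominant strategy.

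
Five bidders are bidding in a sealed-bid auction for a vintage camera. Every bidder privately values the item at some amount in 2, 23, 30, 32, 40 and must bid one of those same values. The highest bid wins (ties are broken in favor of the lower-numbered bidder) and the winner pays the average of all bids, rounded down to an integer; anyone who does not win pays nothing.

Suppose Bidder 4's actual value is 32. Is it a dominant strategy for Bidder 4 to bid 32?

No

Consider the case where Bidder 1 bids 2, Bidder 2 bids 2, Bidder 3 bids 2 and Bidder 5 bids 2.
Truthful bid 32: wins, pays 8, utility 32 - 8 = 24.
Bid 23 instead: wins, pays 6, utility 32 - 6 = 26.
Since 26 > 24, bidding 23 is strictly better here, so truthful bidding is not dominant.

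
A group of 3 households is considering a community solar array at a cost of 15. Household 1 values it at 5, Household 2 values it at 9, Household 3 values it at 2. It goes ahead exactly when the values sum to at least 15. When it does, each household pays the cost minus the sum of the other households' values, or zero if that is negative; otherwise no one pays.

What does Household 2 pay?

Total value 16 ≥ cost 15, so the project is built.
The other households' values sum to 7.
Cost minus that sum is 15 - 7 = 8.

8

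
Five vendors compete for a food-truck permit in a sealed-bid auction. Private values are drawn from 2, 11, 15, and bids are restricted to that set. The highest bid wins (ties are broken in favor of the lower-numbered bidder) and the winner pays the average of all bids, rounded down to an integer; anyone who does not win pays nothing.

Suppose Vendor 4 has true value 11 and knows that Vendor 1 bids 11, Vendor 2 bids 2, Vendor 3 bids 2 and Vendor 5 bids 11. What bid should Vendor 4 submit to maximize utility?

15

Bid 2: loses, pays 0, utility 0.
Bid 11: loses, pays 0, utility 0.
Bid 15: wins, pays 8, utility 11 - 8 = 3.
The best choice is 15 with utility 3.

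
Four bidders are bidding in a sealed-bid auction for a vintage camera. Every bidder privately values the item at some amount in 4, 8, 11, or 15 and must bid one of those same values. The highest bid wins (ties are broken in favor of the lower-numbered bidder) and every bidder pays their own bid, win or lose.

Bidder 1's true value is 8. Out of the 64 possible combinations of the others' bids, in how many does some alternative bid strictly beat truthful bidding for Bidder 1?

Others bid (4, 4, 4): truth gives 0; bid 4 gives 4 > 0. Violating.
Others bid (4, 4, 11): truth gives -8; bid 11 gives -3 > -8. Violating.
Others bid (4, 4, 15): truth gives -8; bid 4 gives -4 > -8. Violating.
Others bid (4, 8, 11): truth gives -8; bid 11 gives -3 > -8. Violating.
Others bid (4, 4, 8): truth gives 0; no alternative beats it.
Others bid (4, 8, 4): truth gives 0; no alternative beats it.
(Checking all 64 profiles: 57 have a profitable deviation, 7 do not.)

57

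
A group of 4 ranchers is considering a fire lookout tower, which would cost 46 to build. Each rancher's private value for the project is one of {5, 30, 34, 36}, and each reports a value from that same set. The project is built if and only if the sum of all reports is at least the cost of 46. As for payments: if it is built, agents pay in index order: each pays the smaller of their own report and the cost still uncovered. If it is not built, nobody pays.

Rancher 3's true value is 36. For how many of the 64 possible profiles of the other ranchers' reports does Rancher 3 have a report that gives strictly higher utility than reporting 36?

Others report (5, 5, 5): truth gives 0; report 34 gives 2 > 0. Violating.
Others report (5, 5, 30): truth gives 0; report 30 gives 6 > 0. Violating.
Others report (5, 5, 34): truth gives 0; report 5 gives 31 > 0. Violating.
Others report (5, 5, 36): truth gives 0; report 5 gives 31 > 0. Violating.
Others report (5, 30, 5): truth gives 25; no alternative beats it.
Others report (5, 36, 5): truth gives 31; no alternative beats it.
(Checking all 64 profiles: 18 have a profitable deviation, 46 do not.)

18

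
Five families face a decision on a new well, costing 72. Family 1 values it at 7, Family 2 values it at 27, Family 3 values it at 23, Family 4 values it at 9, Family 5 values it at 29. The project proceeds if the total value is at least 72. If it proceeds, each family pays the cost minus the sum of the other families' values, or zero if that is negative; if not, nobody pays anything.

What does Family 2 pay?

4

Total value 95 ≥ cost 72, so the project is built.
The other families' values sum to 68.
Cost minus that sum is 72 - 68 = 4.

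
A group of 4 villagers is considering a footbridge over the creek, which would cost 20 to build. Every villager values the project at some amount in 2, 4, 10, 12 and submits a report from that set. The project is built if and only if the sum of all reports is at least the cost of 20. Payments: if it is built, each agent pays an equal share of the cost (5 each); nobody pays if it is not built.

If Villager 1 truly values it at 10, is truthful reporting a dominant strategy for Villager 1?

No

Consider the case where Villager 2 reports 2, Villager 3 reports 2 and Villager 4 reports 4.
Truthful report 10: project not built, utility 0.
Report 12 instead: project built, pays 5, utility 10 - 5 = 5.
Since 5 > 0, reporting 12 is strictly better here, so truthful reporting is not dominant.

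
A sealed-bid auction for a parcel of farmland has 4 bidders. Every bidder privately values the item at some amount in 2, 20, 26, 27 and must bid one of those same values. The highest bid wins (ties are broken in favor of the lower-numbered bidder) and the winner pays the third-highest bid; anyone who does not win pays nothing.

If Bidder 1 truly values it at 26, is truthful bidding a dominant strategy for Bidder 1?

Consider the case where Bidder 2 bids 2, Bidder 3 bids 2 and Bidder 4 bids 27.
Truthful bid 26: loses, pays 0, utility 0.
Bid 27 instead: wins, pays 2, utility 26 - 2 = 24.
Since 24 > 0, bidding 27 is strictly better here, so truthful bidding is not dominant.

No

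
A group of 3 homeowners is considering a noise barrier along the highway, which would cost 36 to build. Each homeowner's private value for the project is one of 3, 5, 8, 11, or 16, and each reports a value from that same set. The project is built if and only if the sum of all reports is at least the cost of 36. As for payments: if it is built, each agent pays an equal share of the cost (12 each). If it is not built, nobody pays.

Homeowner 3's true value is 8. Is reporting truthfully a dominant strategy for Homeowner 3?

No

Consider the case where Homeowner 1 reports 16 and Homeowner 2 reports 16.
Truthful report 8: project built, pays 12, utility 8 - 12 = -4.
Report 3 instead: project not built, utility 0.
Since 0 > -4, reporting 3 is strictly better here, so truthful reporting is not dominant.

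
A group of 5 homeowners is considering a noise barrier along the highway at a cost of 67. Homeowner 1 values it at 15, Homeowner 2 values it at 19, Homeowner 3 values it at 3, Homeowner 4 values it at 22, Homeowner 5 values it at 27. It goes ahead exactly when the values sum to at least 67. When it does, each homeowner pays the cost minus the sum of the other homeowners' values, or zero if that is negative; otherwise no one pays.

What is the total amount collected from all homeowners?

11

Total value 86 ≥ cost 67, so it is built.
Homeowner 1: others sum to 71; max(0, 67 - 71) = 0.
Homeowner 2: others sum to 67; max(0, 67 - 67) = 0.
Homeowner 3: others sum to 83; max(0, 67 - 83) = 0.
Homeowner 4: others sum to 64; max(0, 67 - 64) = 3.
Homeowner 5: others sum to 59; max(0, 67 - 59) = 8.
Total collected = 0 + 0 + 0 + 3 + 8 = 11.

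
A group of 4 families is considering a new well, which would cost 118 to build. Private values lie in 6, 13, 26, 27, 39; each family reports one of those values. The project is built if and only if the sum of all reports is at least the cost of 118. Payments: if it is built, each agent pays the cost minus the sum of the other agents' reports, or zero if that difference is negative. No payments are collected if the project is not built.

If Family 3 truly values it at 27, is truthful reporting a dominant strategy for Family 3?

Check each profile of the others' reports and compare truth against every alternative report.
Others report (39, 39, 39): truth gives 26, best alternative gives 26.
Others report (27, 39, 39): truth gives 14, best alternative gives 14.
Others report (39, 27, 39): truth gives 14, best alternative gives 14.
Others report (39, 39, 27): truth gives 14, best alternative gives 14.
Others report (26, 39, 39): truth gives 13, best alternative gives 13.
Others report (39, 26, 39): truth gives 13, best alternative gives 13.
(Remaining 119 profiles checked similarly; truth is weakly best in each.)
In every case the truthful report is at least as good as any alternative, so it is a dominant strategy.

Yes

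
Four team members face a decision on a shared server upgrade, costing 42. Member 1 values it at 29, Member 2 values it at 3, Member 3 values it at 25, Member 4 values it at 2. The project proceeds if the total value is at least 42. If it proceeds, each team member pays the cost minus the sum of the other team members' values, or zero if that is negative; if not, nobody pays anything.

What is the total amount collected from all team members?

Total value 59 ≥ cost 42, so it is built.
Member 1: others sum to 30; max(0, 42 - 30) = 12.
Member 2: others sum to 56; max(0, 42 - 56) = 0.
Member 3: others sum to 34; max(0, 42 - 34) = 8.
Member 4: others sum to 57; max(0, 42 - 57) = 0.
Total collected = 12 + 0 + 8 + 0 = 20.

20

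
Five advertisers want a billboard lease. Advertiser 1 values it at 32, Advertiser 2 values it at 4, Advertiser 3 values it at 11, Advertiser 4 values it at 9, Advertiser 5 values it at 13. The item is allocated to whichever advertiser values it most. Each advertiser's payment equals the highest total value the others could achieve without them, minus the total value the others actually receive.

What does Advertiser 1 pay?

13

Advertiser 1 has the highest value and receives the item.
Without Advertiser 1, the item would go to the next-highest value, 13, so the others could achieve 13.
With Advertiser 1 present and winning, the others receive nothing, so their total is 0.
Payment = 13 - 0 = 13.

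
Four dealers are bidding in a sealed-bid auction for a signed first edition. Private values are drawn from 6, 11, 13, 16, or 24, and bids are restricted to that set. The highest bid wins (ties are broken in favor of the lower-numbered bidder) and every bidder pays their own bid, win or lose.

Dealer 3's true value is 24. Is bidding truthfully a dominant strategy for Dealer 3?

Consider the case where Dealer 1 bids 6, Dealer 2 bids 6 and Dealer 4 bids 6.
Truthful bid 24: wins, pays 24, utility 24 - 24 = 0.
Bid 11 instead: wins, pays 11, utility 24 - 11 = 13.
Since 13 > 0, bidding 11 is strictly better here, so truthful bidding is not dominant.

No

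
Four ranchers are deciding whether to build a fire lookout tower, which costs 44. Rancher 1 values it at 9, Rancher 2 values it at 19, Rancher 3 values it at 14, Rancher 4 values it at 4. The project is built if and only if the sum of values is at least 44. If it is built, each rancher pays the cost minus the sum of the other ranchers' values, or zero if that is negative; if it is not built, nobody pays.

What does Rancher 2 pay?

17

Total value 46 ≥ cost 44, so the project is built.
The other ranchers' values sum to 27.
Cost minus that sum is 44 - 27 = 17.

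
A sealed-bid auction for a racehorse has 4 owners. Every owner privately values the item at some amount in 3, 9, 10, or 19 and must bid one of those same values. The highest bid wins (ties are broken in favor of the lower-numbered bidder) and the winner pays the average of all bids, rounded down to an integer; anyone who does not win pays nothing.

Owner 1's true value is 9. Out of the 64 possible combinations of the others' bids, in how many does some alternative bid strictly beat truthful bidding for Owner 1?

13

Others bid (3, 3, 3): truth gives 5; bid 3 gives 6 > 5. Violating.
Others bid (3, 3, 10): truth gives 0; bid 10 gives 3 > 0. Violating.
Others bid (3, 9, 10): truth gives 0; bid 10 gives 1 > 0. Violating.
Others bid (3, 10, 3): truth gives 0; bid 10 gives 3 > 0. Violating.
Others bid (3, 3, 9): truth gives 3; no alternative beats it.
Others bid (3, 3, 19): truth gives 0; no alternative beats it.
(Checking all 64 profiles: 13 have a profitable deviation, 51 do not.)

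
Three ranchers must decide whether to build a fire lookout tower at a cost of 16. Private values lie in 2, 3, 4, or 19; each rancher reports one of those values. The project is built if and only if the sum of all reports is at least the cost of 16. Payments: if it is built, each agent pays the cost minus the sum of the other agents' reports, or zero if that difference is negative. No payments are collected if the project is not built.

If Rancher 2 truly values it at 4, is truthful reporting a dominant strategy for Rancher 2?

Yes

Check each profile of the others' reports and compare truth against every alternative report.
Others report (2, 19): truth gives 4, best alternative gives 4.
Others report (3, 19): truth gives 4, best alternative gives 4.
Others report (4, 19): truth gives 4, best alternative gives 4.
Others report (19, 2): truth gives 4, best alternative gives 4.
Others report (19, 3): truth gives 4, best alternative gives 4.
Others report (19, 4): truth gives 4, best alternative gives 4.
(Remaining 10 profiles checked similarly; truth is weakly best in each.)
In every case the truthful report is at least as good as any alternative, so it is a dominant strategy.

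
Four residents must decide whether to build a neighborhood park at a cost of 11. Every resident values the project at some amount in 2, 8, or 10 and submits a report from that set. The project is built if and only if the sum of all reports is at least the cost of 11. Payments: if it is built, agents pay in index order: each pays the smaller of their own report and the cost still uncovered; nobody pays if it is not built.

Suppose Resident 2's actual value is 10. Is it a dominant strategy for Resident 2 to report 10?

No

Consider the case where Resident 1 reports 2, Resident 3 reports 2 and Resident 4 reports 2.
Truthful report 10: project built, pays 9, utility 10 - 9 = 1.
Report 8 instead: project built, pays 8, utility 10 - 8 = 2.
Since 2 > 1, reporting 8 is strictly better here, so truthful reporting is not dominant.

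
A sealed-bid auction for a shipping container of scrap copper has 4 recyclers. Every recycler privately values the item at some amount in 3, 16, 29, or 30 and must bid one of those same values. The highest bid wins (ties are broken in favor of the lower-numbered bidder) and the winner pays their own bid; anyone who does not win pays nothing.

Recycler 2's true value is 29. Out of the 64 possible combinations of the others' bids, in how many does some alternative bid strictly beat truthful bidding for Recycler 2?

Others bid (3, 3, 3): truth gives 0; bid 16 gives 13 > 0. Violating.
Others bid (3, 3, 16): truth gives 0; bid 16 gives 13 > 0. Violating.
Others bid (3, 16, 3): truth gives 0; bid 16 gives 13 > 0. Violating.
Others bid (3, 16, 16): truth gives 0; bid 16 gives 13 > 0. Violating.
Others bid (3, 3, 29): truth gives 0; no alternative beats it.
Others bid (3, 3, 30): truth gives 0; no alternative beats it.
(Checking all 64 profiles: 4 have a profitable deviation, 60 do not.)

4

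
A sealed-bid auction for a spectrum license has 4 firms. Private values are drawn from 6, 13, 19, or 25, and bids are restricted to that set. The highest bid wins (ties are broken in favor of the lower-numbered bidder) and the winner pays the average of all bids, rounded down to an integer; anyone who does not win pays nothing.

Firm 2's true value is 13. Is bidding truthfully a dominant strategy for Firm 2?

Consider the case where Firm 1 bids 6, Firm 3 bids 6 and Firm 4 bids 19.
Truthful bid 13: loses, pays 0, utility 0.
Bid 19 instead: wins, pays 12, utility 13 - 12 = 1.
Since 1 > 0, bidding 19 is strictly better here, so truthful bidding is not dominant.

No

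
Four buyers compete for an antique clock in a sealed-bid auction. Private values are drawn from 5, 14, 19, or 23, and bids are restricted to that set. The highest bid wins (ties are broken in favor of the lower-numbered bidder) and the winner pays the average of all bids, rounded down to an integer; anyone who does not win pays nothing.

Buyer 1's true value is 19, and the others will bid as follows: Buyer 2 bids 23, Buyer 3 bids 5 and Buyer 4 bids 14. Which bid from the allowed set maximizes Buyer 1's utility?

23

Bid 5: loses, pays 0, utility 0.
Bid 14: loses, pays 0, utility 0.
Bid 19: loses, pays 0, utility 0.
Bid 23: wins, pays 16, utility 19 - 16 = 3.
The best choice is 23 with utility 3.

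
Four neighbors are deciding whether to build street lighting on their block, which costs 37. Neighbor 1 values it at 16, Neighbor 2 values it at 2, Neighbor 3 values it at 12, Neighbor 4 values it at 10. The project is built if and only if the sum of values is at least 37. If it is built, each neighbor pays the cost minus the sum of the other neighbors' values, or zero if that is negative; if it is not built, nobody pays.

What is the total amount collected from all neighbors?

29

Total value 40 ≥ cost 37, so it is built.
Neighbor 1: others sum to 24; max(0, 37 - 24) = 13.
Neighbor 2: others sum to 38; max(0, 37 - 38) = 0.
Neighbor 3: others sum to 28; max(0, 37 - 28) = 9.
Neighbor 4: others sum to 30; max(0, 37 - 30) = 7.
Total collected = 13 + 0 + 9 + 7 = 29.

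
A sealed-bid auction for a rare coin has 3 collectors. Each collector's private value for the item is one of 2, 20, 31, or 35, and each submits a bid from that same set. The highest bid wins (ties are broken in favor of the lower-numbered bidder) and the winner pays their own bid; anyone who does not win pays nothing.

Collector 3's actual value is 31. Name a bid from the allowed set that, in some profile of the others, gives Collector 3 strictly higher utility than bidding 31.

20

Suppose Collector 1 bids 2 and Collector 2 bids 2.
Bid 31: wins, pays 31, utility 31 - 31 = 0.
Bid 20: wins, pays 20, utility 31 - 20 = 11.
So bidding 20 beats truth here (11 > 0).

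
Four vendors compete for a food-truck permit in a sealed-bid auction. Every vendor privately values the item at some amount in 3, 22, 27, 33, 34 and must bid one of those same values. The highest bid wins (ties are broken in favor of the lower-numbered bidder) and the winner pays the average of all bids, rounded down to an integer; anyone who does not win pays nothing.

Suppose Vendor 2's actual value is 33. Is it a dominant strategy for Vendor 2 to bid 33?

Consider the case where Vendor 1 bids 3, Vendor 3 bids 3 and Vendor 4 bids 3.
Truthful bid 33: wins, pays 10, utility 33 - 10 = 23.
Bid 22 instead: wins, pays 7, utility 33 - 7 = 26.
Since 26 > 23, bidding 22 is strictly better here, so truthful bidding is not dominant.

No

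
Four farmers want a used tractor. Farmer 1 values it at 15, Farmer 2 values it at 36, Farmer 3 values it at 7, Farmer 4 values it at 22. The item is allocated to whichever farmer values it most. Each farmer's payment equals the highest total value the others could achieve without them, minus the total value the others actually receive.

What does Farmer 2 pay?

Farmer 2 has the highest value and receives the item.
Without Farmer 2, the item would go to the next-highest value, 22, so the others could achieve 22.
With Farmer 2 present and winning, the others receive nothing, so their total is 0.
Payment = 22 - 0 = 22.

22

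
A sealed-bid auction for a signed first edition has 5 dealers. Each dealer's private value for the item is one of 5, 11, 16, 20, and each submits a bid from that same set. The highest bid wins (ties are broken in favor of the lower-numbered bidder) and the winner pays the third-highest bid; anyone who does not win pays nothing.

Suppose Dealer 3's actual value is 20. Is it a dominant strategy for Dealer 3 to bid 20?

Yes

Check each profile of the others' bids and compare truth against every alternative bid.
Others bid (5, 5, 5, 20): truth gives 15, best alternative gives 0.
Others bid (5, 5, 20, 5): truth gives 15, best alternative gives 0.
Others bid (5, 16, 5, 5): truth gives 15, best alternative gives 0.
Others bid (16, 5, 5, 5): truth gives 15, best alternative gives 0.
Others bid (5, 5, 11, 20): truth gives 9, best alternative gives 0.
Others bid (5, 5, 20, 11): truth gives 9, best alternative gives 0.
(Remaining 250 profiles checked similarly; truth is weakly best in each.)
In every case the truthful bid is at least as good as any alternative, so it is a dominant strategy.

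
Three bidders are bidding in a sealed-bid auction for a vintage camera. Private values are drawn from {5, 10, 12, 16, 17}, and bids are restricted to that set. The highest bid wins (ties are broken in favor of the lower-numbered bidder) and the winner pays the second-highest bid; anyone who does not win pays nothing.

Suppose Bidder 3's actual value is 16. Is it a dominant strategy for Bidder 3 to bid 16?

Check each profile of the others' bids and compare truth against every alternative bid.
Others bid (5, 5): truth gives 11, best alternative gives 11.
Others bid (5, 10): truth gives 6, best alternative gives 6.
Others bid (10, 5): truth gives 6, best alternative gives 6.
Others bid (10, 10): truth gives 6, best alternative gives 6.
Others bid (5, 12): truth gives 4, best alternative gives 4.
Others bid (10, 12): truth gives 4, best alternative gives 4.
(Remaining 19 profiles checked similarly; truth is weakly best in each.)
In every case the truthful bid is at least as good as any alternative, so it is a dominant strategy.

Yes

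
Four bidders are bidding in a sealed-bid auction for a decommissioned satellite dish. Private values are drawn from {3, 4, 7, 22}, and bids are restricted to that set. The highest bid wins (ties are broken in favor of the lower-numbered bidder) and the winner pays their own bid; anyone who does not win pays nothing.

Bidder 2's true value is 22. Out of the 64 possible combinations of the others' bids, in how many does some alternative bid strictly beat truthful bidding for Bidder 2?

18

Others bid (3, 3, 3): truth gives 0; bid 4 gives 18 > 0. Violating.
Others bid (3, 3, 4): truth gives 0; bid 4 gives 18 > 0. Violating.
Others bid (3, 3, 7): truth gives 0; bid 7 gives 15 > 0. Violating.
Others bid (3, 4, 3): truth gives 0; bid 4 gives 18 > 0. Violating.
Others bid (3, 3, 22): truth gives 0; no alternative beats it.
Others bid (3, 4, 22): truth gives 0; no alternative beats it.
(Checking all 64 profiles: 18 have a profitable deviation, 46 do not.)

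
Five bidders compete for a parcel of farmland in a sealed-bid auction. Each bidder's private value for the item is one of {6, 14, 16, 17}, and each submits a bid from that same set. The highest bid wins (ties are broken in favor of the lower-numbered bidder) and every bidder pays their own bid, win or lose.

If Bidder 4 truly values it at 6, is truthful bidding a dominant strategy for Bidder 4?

Check each profile of the others' bids and compare truth against every alternative bid.
Others bid (6, 6, 17, 6): truth gives -6, best alternative gives -14.
Others bid (6, 6, 17, 14): truth gives -6, best alternative gives -14.
Others bid (6, 6, 17, 16): truth gives -6, best alternative gives -14.
Others bid (6, 6, 17, 17): truth gives -6, best alternative gives -14.
Others bid (6, 14, 17, 6): truth gives -6, best alternative gives -14.
Others bid (6, 14, 17, 14): truth gives -6, best alternative gives -14.
(Remaining 250 profiles checked similarly; truth is weakly best in each.)
In every case the truthful bid is at least as good as any alternative, so it is a dominant strategy.

Yes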